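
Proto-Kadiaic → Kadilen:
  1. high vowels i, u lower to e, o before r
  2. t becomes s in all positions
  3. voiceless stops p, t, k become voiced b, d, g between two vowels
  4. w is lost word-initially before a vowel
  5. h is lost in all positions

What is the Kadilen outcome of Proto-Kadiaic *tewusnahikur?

Kadilen: *tewusnahikur > tewusnahikor > sewusnahikor > sewusnahigor > sewusnaigor  (by pre-rhotic lowering, unconditioned shift, intervocalic voicing, h-loss)

sewusnaigor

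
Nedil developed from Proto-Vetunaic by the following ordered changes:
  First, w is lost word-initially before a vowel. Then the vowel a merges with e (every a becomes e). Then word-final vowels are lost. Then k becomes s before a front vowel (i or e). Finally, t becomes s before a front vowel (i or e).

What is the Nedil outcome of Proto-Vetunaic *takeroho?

seseroh

Nedil: *takeroho
  takeroho (rule 1 does not apply)
  takeroho → tekeroho   [vowel merger]
  tekeroho → tekeroh   [apocope]
  tekeroh → teseroh   [palatalisation]
  teseroh → seseroh   [palatalisation]
  giving Nedil seseroh.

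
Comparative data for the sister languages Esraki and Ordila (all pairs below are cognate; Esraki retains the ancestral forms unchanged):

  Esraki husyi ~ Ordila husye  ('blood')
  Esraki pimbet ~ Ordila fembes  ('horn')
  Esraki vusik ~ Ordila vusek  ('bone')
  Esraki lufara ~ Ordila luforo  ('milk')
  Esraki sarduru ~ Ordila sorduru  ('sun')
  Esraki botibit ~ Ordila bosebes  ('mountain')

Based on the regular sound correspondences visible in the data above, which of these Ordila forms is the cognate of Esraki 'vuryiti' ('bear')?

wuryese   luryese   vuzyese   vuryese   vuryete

vuryese

vusik ~ vusek, botibit ~ bosebes — Esraki i corresponds to Ordila e after a consonant, before a consonant other than r, m, n, p, b, f, v.
botibit ~ bosebes — Esraki t corresponds to Ordila s between vowels (before a front vowel).
husyi ~ husye — Esraki i corresponds to Ordila e word-finally.
Applying these to Esraki 'vuryiti':
  vuryiti → vuryeti   (i→e after a consonant, before a consonant other than r, m, n, p, b, f, v)
  vuryeti → vuryesi   (t→s between vowels (before a front vowel))
  vuryesi → vuryese   (i→e word-finally)
So the Ordila cognate is 'vuryese'.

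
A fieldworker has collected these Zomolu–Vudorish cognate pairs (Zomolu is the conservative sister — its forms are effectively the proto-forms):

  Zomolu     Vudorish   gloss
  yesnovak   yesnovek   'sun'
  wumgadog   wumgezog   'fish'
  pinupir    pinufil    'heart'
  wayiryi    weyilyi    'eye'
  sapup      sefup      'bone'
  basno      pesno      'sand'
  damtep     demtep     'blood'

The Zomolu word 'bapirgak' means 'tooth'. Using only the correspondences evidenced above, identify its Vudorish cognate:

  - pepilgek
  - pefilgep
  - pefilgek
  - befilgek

basno ~ pesno — Zomolu b corresponds to Vudorish p word-initially before a back vowel.
sapup ~ sefup — Zomolu a corresponds to Vudorish e after a consonant, before a labial obstruent.
pinupir ~ pinufil — Zomolu p corresponds to Vudorish f between vowels (before a front vowel).
wayiryi ~ weyilyi — Zomolu r corresponds to Vudorish l after a vowel, before a consonant other than r, m, n, p, b, f, v.
yesnovak ~ yesnovek, wumgadog ~ wumgezog — Zomolu a corresponds to Vudorish e after a consonant, before a consonant other than r, m, n, p, b, f, v.
Applying these to Zomolu 'bapirgak':
  bapirgak → papirgak   (b→p word-initially before a back vowel)
  papirgak → pepirgak   (a→e after a consonant, before a labial obstruent)
  pepirgak → pefirgak   (p→f between vowels (before a front vowel))
  pefirgak → pefilgak   (r→l after a vowel, before a consonant other than r, m, n, p, b, f, v)
  pefilgak → pefilgek   (a→e after a consonant, before a consonant other than r, m, n, p, b, f, v)
So the Vudorish cognate is 'pefilgek'.

pefilgek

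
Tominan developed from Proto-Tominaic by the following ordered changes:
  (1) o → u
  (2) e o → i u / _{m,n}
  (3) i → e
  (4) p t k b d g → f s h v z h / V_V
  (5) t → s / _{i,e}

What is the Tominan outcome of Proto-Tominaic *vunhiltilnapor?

Tominan: *vunhiltilnapor > vunhiltilnapur > vunheltelnapur > vunheltelnafur > vunhelselnafur  (by vowel merger, vowel merger, intervocalic lenition, palatalisation)

vunhelselnafur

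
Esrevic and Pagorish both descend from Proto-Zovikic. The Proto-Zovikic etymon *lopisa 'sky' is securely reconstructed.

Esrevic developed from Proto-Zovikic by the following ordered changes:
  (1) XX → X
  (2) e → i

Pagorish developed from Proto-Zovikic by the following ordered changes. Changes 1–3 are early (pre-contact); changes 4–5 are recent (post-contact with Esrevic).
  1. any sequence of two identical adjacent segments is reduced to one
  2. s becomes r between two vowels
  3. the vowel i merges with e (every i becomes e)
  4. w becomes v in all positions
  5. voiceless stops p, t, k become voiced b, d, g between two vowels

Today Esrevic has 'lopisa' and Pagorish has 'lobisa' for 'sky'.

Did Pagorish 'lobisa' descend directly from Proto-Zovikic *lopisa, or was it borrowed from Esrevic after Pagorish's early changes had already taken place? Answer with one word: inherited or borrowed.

If inherited, *lopisa would pass through all of Pagorish's changes:
Pagorish: *lopisa > lopira > lopera > lobera  (by rhotacism, vowel merger, intervocalic voicing)
If borrowed from Esrevic 'lopisa' after the early changes, it would undergo only the recent ones:
  rule 4 (unconditioned shift): no change (lopisa)
  rule 5 (intervocalic voicing): lopisa → lobisa
  ⇒ as a loan: lobisa
Pagorish 'lobisa' matches the loan outcome 'lobisa', not the inherited 'lobera' — it skipped the early Pagorish changes, so it was borrowed from Esrevic.

borrowed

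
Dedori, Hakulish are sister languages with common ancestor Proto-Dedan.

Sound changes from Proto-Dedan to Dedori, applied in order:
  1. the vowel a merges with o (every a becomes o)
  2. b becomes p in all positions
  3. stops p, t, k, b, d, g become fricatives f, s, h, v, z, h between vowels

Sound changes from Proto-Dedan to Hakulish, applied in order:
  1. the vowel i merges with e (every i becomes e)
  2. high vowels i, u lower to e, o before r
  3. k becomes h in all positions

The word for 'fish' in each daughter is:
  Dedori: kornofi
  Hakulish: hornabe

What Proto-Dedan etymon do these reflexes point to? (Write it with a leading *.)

*kornabi

Position 1: Dedori has k, Hakulish has h. Dedori preserves k here (none of its changes turn any other segment into k), so the proto-segment is *k.
Position 6: Dedori has f, Hakulish has b. Hakulish preserves b here (none of its changes turn any other segment into b), so the proto-segment is *b.
Position 7: Dedori has i, Hakulish has e. Dedori preserves i here (none of its changes turn any other segment into i), so the proto-segment is *i.
This points to *kornabi. Verify forward in each daughter:
Dedori: start from *kornabi.
  rule 1 (vowel merger): kornabi → kornobi
  rule 2 (unconditioned shift): kornobi → kornopi
  rule 3 (intervocalic lenition): kornopi → kornofi
  ⇒ Dedori kornofi
Hakulish: start from *kornabi.
  rule 1 (vowel merger): kornabi → kornabe
  rule 2: no change — kornabe
  rule 3 (unconditioned shift): kornabe → hornabe
  ⇒ Hakulish hornabe
Only *kornabi yields all of Dedori kornofi, Hakulish hornabe.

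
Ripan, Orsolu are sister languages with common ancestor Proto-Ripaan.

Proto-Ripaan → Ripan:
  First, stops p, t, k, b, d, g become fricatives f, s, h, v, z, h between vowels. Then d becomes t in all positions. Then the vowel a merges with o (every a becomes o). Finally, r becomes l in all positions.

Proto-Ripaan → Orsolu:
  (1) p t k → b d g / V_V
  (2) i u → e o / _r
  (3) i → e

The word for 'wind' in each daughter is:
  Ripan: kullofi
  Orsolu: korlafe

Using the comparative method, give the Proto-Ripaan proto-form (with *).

*kurlafi

Position 5: Ripan has o, Orsolu has a. Orsolu preserves a here (none of its changes turn any other segment into a), so the proto-segment is *a.
Position 2: Ripan has u, Orsolu has o. Ripan preserves u here (none of its changes turn any other segment into u), so the proto-segment is *u.
Position 7: Ripan has i, Orsolu has e. Ripan preserves i here (none of its changes turn any other segment into i), so the proto-segment is *i.
Continuing position by position gives *kurlafi; check it forward:
Ripan: *kurlafi > kurlofi > kullofi  (by vowel merger, unconditioned shift)
Orsolu: *kurlafi > korlafi > korlafe  (by pre-rhotic lowering, vowel merger)
Only *kurlafi yields all of Ripan kullofi, Orsolu korlafe.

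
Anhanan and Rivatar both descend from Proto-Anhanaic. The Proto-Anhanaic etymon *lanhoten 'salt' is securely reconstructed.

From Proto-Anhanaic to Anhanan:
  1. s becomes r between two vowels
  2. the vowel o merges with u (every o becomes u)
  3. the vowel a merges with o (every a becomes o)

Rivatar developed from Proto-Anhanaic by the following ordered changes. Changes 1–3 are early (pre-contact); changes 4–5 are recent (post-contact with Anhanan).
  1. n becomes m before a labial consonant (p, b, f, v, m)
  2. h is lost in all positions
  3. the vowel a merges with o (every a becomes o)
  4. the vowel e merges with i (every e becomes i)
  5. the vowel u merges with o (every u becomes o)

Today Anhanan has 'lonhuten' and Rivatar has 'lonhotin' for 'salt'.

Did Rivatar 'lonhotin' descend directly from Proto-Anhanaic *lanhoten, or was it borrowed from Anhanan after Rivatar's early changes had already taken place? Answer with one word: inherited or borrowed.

If inherited, *lanhoten would pass through all of Rivatar's changes:
Rivatar: *lanhoten > lanoten > lonoten > lonotin  (by h-loss, vowel merger, vowel merger)
If borrowed from Anhanan 'lonhuten' after the early changes, it would undergo only the recent ones:
  rule 4 (vowel merger): lonhuten → lonhutin
  rule 5 (vowel merger): lonhutin → lonhotin
  ⇒ as a loan: lonhotin
Rivatar 'lonhotin' matches the loan outcome 'lonhotin', not the inherited 'lonotin' — it skipped the early Rivatar changes, so it was borrowed from Anhanan.

borrowed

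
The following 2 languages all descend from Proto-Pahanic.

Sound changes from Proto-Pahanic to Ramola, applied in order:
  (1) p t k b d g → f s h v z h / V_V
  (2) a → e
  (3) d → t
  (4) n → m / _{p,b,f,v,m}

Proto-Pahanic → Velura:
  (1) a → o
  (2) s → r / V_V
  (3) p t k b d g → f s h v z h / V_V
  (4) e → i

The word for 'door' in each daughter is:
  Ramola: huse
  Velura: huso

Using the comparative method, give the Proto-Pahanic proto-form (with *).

*huta

Position 4: Ramola has e, Velura has o. Taking the neighbouring segments as reconstructed: Ramola e could go back to *a or *e; Velura o could go back to *a or *o — the one source consistent with every daughter is *a.
Position 3: Ramola has s, Velura has s. Taking the neighbouring segments as reconstructed: Ramola s could go back to *t or *s; Velura s can only go back to *t — the one source consistent with every daughter is *t.
Verify the candidate proto-form against each daughter:
Ramola: start from *huta.
  rule 1 (intervocalic lenition): huta → husa
  rule 2 (vowel merger): husa → huse
  rule 3: no change — huse
  rule 4: no change — huse
  ⇒ Ramola huse
Velura: start from *huta.
  rule 1 (vowel merger): huta → huto
  rule 2: no change — huto
  rule 3 (intervocalic lenition): huto → huso
  rule 4: no change — huso
  ⇒ Velura huso
No other proto-form is consistent with every reflex, so the reconstruction is *huta.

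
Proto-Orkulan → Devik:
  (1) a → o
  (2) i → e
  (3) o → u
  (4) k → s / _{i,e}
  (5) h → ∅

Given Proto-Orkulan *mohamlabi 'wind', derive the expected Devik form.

muumlube

Devik: start from *mohamlabi.
  rule 1 (vowel merger): mohamlabi → mohomlobi
  rule 2 (vowel merger): mohomlobi → mohomlobe
  rule 3 (vowel merger): mohomlobe → muhumlube
  rule 4: no change — muhumlube
  rule 5 (h-loss): muhumlube → muumlube
  ⇒ Devik muumlube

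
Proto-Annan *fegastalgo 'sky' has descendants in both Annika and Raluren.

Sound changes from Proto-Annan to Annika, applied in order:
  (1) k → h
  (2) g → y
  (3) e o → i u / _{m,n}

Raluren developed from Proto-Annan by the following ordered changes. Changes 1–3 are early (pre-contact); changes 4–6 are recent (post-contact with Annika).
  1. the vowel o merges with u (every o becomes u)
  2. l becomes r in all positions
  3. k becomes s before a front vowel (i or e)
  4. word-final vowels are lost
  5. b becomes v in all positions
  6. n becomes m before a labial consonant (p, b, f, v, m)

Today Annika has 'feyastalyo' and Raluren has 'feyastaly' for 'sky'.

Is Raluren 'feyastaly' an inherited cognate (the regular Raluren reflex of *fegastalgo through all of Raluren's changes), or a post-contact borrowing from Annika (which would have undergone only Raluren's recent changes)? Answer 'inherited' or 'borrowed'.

borrowed

If inherited, *fegastalgo would pass through all of Raluren's changes:
Raluren: start from *fegastalgo.
  rule 1 (vowel merger): fegastalgo → fegastalgu
  rule 2 (unconditioned shift): fegastalgu → fegastargu
  rule 3: no change — fegastargu
  rule 4 (apocope): fegastargu → fegastarg
  rule 5: no change — fegastarg
  rule 6: no change — fegastarg
  ⇒ Raluren fegastarg
If borrowed from Annika 'feyastalyo' after the early changes, it would undergo only the recent ones:
  rule 4 (apocope): feyastalyo → feyastaly
  rule 5 (unconditioned shift): no change (feyastaly)
  rule 6 (nasal place assimilation): no change (feyastaly)
  ⇒ as a loan: feyastaly
Raluren 'feyastaly' matches the loan outcome 'feyastaly', not the inherited 'fegastarg' — it skipped the early Raluren changes, so it was borrowed from Annika.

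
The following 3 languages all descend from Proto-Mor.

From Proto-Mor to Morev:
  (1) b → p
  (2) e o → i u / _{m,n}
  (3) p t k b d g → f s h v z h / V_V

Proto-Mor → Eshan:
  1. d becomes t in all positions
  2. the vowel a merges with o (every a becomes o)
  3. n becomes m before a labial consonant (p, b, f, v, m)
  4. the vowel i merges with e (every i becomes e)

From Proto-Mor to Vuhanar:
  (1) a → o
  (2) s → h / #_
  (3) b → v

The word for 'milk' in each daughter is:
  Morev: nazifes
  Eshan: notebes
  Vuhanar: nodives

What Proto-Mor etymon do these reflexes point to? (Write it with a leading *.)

*nadibes

Position 4: Morev has i, Eshan has e, Vuhanar has i. Vuhanar preserves i here (none of its changes turn any other segment into i), so the proto-segment is *i.
Position 3: Morev has z, Eshan has t, Vuhanar has d. Vuhanar preserves d here (none of its changes turn any other segment into d), so the proto-segment is *d.
This points to *nadibes. Verify forward in each daughter:
Morev: *nadibes > nadipes > nazifes  (by unconditioned shift, intervocalic lenition)
Eshan: *nadibes
  nadibes → natibes   [unconditioned shift]
  natibes → notibes   [vowel merger]
  notibes (rule 3 does not apply)
  notibes → notebes   [vowel merger]
  giving Eshan notebes.
Vuhanar: *nadibes > nodibes > nodives  (by vowel merger, unconditioned shift)
No other proto-form is consistent with every reflex, so the reconstruction is *nadibes.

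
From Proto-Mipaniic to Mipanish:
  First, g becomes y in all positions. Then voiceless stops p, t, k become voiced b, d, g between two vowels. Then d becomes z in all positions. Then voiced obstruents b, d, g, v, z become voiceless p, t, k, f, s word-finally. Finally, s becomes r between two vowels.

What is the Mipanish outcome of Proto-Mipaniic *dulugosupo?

zuluyorubo

Mipanish: *dulugosupo > duluyosupo > duluyosubo > zuluyosubo > zuluyorubo  (by unconditioned shift, intervocalic voicing, unconditioned shift, rhotacism)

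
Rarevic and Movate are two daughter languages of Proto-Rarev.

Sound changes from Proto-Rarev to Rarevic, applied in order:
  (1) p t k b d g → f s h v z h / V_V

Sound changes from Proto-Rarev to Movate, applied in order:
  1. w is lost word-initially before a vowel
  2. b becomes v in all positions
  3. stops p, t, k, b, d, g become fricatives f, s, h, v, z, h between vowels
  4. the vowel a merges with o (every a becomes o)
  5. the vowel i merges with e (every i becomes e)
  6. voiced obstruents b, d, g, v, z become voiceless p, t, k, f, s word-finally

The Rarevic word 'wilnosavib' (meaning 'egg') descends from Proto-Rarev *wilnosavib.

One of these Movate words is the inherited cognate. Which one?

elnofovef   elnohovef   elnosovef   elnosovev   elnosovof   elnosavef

elnosovef

Movate: *wilnosavib > ilnosavib > ilnosaviv > ilnosoviv > elnosovev > elnosovef  (by glide loss, unconditioned shift, vowel merger, vowel merger, final devoicing)
The other candidates each miss or misapply at least one Movate change.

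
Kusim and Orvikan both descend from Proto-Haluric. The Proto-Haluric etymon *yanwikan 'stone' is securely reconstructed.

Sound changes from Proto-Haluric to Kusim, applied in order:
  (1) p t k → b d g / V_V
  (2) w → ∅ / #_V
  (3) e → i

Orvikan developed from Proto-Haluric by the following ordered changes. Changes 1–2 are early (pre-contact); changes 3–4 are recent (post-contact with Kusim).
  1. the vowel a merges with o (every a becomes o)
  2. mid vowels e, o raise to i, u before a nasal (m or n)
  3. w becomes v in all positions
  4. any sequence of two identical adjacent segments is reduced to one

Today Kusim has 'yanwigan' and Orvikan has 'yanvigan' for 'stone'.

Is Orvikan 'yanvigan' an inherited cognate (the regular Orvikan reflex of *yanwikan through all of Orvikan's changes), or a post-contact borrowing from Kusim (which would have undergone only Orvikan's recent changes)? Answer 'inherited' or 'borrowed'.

If inherited, *yanwikan would pass through all of Orvikan's changes:
Orvikan: start from *yanwikan.
  rule 1 (vowel merger): yanwikan → yonwikon
  rule 2 (pre-nasal raising): yonwikon → yunwikun
  rule 3 (unconditioned shift): yunwikun → yunvikun
  rule 4: no change — yunvikun
  ⇒ Orvikan yunvikun
If borrowed from Kusim 'yanwigan' after the early changes, it would undergo only the recent ones:
  rule 3 (unconditioned shift): yanwigan → yanvigan
  rule 4 (degemination): no change (yanvigan)
  ⇒ as a loan: yanvigan
Orvikan 'yanvigan' matches the loan outcome 'yanvigan', not the inherited 'yunvikun' — it skipped the early Orvikan changes, so it was borrowed from Kusim.

borrowed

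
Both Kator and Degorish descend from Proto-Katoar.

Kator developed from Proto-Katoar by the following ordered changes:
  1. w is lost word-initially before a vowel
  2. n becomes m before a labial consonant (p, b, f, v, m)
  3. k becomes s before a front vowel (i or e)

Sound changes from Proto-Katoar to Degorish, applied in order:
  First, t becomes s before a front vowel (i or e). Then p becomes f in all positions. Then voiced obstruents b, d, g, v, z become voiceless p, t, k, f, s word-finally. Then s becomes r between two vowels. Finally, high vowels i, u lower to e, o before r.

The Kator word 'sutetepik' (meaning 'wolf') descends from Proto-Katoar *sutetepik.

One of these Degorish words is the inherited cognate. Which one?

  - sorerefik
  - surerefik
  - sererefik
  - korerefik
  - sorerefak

sorerefik

Degorish: start from *sutetepik.
  rule 1 (palatalisation): sutetepik → susesepik
  rule 2 (unconditioned shift): susesepik → susesefik
  rule 3: no change — susesefik
  rule 4 (rhotacism): susesefik → surerefik
  rule 5 (pre-rhotic lowering): surerefik → sorerefik
  ⇒ Degorish sorerefik
The other candidates each miss or misapply at least one Degorish change.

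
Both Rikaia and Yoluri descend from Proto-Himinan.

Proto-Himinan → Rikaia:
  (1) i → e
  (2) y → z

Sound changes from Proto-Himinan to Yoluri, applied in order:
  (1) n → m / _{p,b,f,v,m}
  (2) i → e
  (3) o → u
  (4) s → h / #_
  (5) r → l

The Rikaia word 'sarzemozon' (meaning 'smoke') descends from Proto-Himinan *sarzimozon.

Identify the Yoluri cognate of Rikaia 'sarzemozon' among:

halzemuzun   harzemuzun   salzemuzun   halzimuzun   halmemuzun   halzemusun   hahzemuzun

halzemuzun

Yoluri: *sarzimozon
  sarzimozon (rule 1 does not apply)
  sarzimozon → sarzemozon   [vowel merger]
  sarzemozon → sarzemuzun   [vowel merger]
  sarzemuzun → harzemuzun   [debuccalisation]
  harzemuzun → halzemuzun   [unconditioned shift]
  giving Yoluri halzemuzun.
Only 'halzemuzun' matches the regular Yoluri development of *sarzimozon.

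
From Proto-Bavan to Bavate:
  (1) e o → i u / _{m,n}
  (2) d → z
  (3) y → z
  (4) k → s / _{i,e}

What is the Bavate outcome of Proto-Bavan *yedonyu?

Bavate: *yedonyu
  yedonyu → yedunyu   [pre-nasal raising]
  yedunyu → yezunyu   [unconditioned shift]
  yezunyu → zezunzu   [unconditioned shift]
  zezunzu (rule 4 does not apply)
  giving Bavate zezunzu.

zezunzu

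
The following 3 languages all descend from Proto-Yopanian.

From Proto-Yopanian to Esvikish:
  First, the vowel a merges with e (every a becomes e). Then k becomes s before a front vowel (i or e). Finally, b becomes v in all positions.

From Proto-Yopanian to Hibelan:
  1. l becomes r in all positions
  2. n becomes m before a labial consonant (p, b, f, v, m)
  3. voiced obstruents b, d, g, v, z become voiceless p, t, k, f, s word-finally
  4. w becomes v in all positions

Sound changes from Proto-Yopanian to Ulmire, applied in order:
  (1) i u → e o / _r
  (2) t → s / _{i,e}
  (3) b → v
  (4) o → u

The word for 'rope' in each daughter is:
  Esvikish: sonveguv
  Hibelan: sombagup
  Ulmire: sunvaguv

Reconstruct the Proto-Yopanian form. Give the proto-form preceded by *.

Position 5: Esvikish has e, Hibelan has a, Ulmire has a. Hibelan preserves a here (none of its changes turn any other segment into a), so the proto-segment is *a.
Position 3: Esvikish has n, Hibelan has m, Ulmire has n. Esvikish preserves n here (none of its changes turn any other segment into n), so the proto-segment is *n.
Position 2: Esvikish has o, Hibelan has o, Ulmire has u. Esvikish preserves o here (none of its changes turn any other segment into o), so the proto-segment is *o.
This points to *sonbagub. Verify forward in each daughter:
Esvikish: *sonbagub
  sonbagub → sonbegub   [vowel merger]
  sonbegub (rule 2 does not apply)
  sonbegub → sonveguv   [unconditioned shift]
  giving Esvikish sonveguv.
Hibelan: start from *sonbagub.
  rule 1: no change — sonbagub
  rule 2 (nasal place assimilation): sonbagub → sombagub
  rule 3 (final devoicing): sombagub → sombagup
  rule 4: no change — sombagup
  ⇒ Hibelan sombagup
Ulmire: start from *sonbagub.
  rule 1: no change — sonbagub
  rule 2: no change — sonbagub
  rule 3 (unconditioned shift): sonbagub → sonvaguv
  rule 4 (vowel merger): sonvaguv → sunvaguv
  ⇒ Ulmire sunvaguv
*sonbagub is the unique common source.

*sonbagub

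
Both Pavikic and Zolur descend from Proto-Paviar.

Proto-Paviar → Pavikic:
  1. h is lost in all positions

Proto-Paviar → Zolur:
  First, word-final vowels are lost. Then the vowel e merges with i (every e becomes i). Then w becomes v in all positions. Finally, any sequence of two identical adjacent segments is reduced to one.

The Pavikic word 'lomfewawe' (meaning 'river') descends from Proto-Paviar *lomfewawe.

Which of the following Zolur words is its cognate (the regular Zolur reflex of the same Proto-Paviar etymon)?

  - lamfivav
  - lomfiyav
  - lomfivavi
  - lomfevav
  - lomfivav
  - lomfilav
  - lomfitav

lomfivav

Zolur: *lomfewawe > lomfewaw > lomfiwaw > lomfivav  (by apocope, vowel merger, unconditioned shift)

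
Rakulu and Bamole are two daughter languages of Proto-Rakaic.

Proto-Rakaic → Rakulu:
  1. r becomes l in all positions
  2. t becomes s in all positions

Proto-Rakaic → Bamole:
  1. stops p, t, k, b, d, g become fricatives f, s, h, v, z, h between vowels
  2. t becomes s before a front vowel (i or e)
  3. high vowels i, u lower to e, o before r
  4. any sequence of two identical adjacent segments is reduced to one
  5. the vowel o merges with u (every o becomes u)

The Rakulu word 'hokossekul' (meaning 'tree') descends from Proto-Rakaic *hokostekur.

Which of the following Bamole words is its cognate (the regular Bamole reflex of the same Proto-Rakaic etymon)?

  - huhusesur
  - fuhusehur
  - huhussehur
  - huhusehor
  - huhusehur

Bamole: *hokostekur > hohostehur > hohossehur > hohossehor > hohosehor > huhusehur  (by intervocalic lenition, palatalisation, pre-rhotic lowering, degemination, vowel merger)

huhusehur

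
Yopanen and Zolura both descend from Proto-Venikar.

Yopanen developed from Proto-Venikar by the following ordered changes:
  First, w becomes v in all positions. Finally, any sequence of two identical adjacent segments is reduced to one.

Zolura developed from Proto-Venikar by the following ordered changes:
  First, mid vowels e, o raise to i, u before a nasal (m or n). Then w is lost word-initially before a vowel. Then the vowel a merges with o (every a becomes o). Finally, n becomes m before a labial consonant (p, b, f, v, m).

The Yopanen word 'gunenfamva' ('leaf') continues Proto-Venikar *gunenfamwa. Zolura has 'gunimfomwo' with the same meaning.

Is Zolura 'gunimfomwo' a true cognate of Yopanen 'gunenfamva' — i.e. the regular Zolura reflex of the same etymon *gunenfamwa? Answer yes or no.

Derive the expected Zolura reflex of *gunenfamwa:
Zolura: *gunenfamwa
  gunenfamwa → guninfamwa   [pre-nasal raising]
  guninfamwa (rule 2 does not apply)
  guninfamwa → guninfomwo   [vowel merger]
  guninfomwo → gunimfomwo   [nasal place assimilation]
  giving Zolura gunimfomwo.
Zolura 'gunimfomwo' matches the regular reflex exactly, so the pair is cognate.

yes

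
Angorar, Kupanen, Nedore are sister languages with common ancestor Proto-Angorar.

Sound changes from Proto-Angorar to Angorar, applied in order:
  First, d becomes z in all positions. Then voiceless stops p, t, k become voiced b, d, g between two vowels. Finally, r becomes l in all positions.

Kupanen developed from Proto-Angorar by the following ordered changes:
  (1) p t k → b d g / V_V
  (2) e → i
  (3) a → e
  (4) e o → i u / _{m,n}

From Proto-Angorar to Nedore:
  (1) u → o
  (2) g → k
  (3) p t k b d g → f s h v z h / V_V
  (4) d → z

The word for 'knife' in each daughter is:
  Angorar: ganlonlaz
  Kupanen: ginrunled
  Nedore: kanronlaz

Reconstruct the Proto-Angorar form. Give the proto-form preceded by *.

*ganronlad

Position 2: Angorar has a, Kupanen has i, Nedore has a. Angorar preserves a here (none of its changes turn any other segment into a), so the proto-segment is *a.
Position 4: Angorar has l, Kupanen has r, Nedore has r. Kupanen preserves r here (none of its changes turn any other segment into r), so the proto-segment is *r.
Position 5: Angorar has o, Kupanen has u, Nedore has o. Angorar preserves o here (none of its changes turn any other segment into o), so the proto-segment is *o.
Continuing position by position gives *ganronlad; check it forward:
Angorar: start from *ganronlad.
  rule 1 (unconditioned shift): ganronlad → ganronlaz
  rule 2: no change — ganronlaz
  rule 3 (unconditioned shift): ganronlaz → ganlonlaz
  ⇒ Angorar ganlonlaz
Kupanen: start from *ganronlad.
  rule 1: no change — ganronlad
  rule 2: no change — ganronlad
  rule 3 (vowel merger): ganronlad → genronled
  rule 4 (pre-nasal raising): genronled → ginrunled
  ⇒ Kupanen ginrunled
Nedore: *ganronlad
  ganronlad (rule 1 does not apply)
  ganronlad → kanronlad   [unconditioned shift]
  kanronlad (rule 3 does not apply)
  kanronlad → kanronlaz   [unconditioned shift]
  giving Nedore kanronlaz.
*ganronlad is the unique common source.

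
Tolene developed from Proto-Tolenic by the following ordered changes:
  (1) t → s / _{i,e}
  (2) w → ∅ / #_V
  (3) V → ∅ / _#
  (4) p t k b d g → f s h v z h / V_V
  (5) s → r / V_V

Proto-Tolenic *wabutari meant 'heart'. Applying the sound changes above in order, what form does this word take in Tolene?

Tolene: *wabutari
  wabutari (rule 1 does not apply)
  wabutari → abutari   [glide loss]
  abutari → abutar   [apocope]
  abutar → avusar   [intervocalic lenition]
  avusar → avurar   [rhotacism]
  giving Tolene avurar.

avurar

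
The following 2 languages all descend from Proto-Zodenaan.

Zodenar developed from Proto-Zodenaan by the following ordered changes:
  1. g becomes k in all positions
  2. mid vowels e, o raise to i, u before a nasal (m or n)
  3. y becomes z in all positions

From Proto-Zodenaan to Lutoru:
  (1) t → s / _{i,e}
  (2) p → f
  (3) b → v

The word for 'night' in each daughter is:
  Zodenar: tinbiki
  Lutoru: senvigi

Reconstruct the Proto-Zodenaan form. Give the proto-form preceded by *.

*tenbigi

Position 2: Zodenar has i, Lutoru has e. Lutoru preserves e here (none of its changes turn any other segment into e), so the proto-segment is *e.
Position 1: Zodenar has t, Lutoru has s. Zodenar preserves t here (none of its changes turn any other segment into t), so the proto-segment is *t.
Position 6: Zodenar has k, Lutoru has g. Lutoru preserves g here (none of its changes turn any other segment into g), so the proto-segment is *g.
Continuing position by position gives *tenbigi; check it forward:
Zodenar: *tenbigi > tenbiki > tinbiki  (by unconditioned shift, pre-nasal raising)
Lutoru: *tenbigi > senbigi > senvigi  (by palatalisation, unconditioned shift)
Only *tenbigi yields all of Zodenar tinbiki, Lutoru senvigi.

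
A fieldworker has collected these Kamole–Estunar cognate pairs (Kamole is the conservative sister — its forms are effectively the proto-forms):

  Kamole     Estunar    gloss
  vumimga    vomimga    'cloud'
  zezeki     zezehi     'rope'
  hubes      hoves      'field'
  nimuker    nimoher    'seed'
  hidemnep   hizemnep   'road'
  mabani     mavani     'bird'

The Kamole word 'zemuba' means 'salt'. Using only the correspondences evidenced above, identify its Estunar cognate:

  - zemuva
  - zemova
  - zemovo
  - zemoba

zemova

hubes ~ hoves — Kamole u corresponds to Estunar o after a consonant, before a labial obstruent.
mabani ~ mavani — Kamole b corresponds to Estunar v between vowels (before a back vowel).
Applying these to Kamole 'zemuba':
  zemuba → zemoba   (u→o after a consonant, before a labial obstruent)
  zemoba → zemova   (b→v between vowels (before a back vowel))
So the Estunar cognate is 'zemova'.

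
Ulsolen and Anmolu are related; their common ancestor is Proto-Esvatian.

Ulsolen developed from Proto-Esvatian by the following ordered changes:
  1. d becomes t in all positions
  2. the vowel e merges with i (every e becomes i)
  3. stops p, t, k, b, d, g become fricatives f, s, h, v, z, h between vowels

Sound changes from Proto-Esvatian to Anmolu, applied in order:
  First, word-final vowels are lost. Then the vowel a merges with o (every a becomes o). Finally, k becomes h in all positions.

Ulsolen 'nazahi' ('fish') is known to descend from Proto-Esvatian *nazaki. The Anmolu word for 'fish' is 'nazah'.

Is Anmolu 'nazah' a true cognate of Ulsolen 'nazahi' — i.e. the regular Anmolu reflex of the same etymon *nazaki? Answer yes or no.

Derive the expected Anmolu reflex of *nazaki:
Anmolu: *nazaki > nazak > nozok > nozoh  (by apocope, vowel merger, unconditioned shift)
The regular Anmolu reflex would be 'nozoh', but the attested form is 'nazah'. The correspondence is irregular, so they are not cognates (the Anmolu form has a different source).

no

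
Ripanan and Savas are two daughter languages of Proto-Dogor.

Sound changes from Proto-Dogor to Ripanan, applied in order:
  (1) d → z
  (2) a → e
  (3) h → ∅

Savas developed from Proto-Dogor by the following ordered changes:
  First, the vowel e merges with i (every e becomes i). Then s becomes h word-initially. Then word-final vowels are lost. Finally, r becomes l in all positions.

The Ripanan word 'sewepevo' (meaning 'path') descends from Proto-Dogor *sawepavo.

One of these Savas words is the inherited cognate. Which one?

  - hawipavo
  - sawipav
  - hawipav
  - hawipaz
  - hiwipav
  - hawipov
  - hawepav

Savas: start from *sawepavo.
  rule 1 (vowel merger): sawepavo → sawipavo
  rule 2 (debuccalisation): sawipavo → hawipavo
  rule 3 (apocope): hawipavo → hawipav
  rule 4: no change — hawipav
  ⇒ Savas hawipav

hawipav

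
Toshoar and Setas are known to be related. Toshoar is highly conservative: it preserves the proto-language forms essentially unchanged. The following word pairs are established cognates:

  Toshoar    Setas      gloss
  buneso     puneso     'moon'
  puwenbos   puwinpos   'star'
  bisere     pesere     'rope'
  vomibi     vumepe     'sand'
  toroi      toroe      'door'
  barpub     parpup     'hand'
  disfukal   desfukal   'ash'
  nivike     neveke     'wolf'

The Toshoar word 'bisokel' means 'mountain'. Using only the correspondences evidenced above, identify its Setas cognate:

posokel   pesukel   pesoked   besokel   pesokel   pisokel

bisere ~ pesere — Toshoar b corresponds to Setas p word-initially before a front vowel.
bisere ~ pesere, disfukal ~ desfukal — Toshoar i corresponds to Setas e after a consonant, before a consonant other than r, m, n, p, b, f, v.
Applying these to Toshoar 'bisokel':
  bisokel → pisokel   (b→p word-initially before a front vowel)
  pisokel → pesokel   (i→e after a consonant, before a consonant other than r, m, n, p, b, f, v)
So the Setas cognate is 'pesokel'.

pesokel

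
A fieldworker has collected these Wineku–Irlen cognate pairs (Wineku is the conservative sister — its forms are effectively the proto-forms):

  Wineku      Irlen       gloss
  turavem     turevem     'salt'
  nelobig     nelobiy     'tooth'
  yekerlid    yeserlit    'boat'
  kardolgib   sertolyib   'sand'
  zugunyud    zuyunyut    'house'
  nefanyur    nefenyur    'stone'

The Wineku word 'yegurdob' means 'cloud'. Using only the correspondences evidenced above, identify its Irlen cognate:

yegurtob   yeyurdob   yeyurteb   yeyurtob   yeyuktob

zugunyud ~ zuyunyut — Wineku g corresponds to Irlen y between vowels (before a back vowel).
kardolgib ~ sertolyib — Wineku d corresponds to Irlen t after a consonant, before a back vowel.
Applying these to Wineku 'yegurdob':
  yegurdob → yeyurdob   (g→y between vowels (before a back vowel))
  yeyurdob → yeyurtob   (d→t after a consonant, before a back vowel)
So the Irlen cognate is 'yeyurtob'.

yeyurtob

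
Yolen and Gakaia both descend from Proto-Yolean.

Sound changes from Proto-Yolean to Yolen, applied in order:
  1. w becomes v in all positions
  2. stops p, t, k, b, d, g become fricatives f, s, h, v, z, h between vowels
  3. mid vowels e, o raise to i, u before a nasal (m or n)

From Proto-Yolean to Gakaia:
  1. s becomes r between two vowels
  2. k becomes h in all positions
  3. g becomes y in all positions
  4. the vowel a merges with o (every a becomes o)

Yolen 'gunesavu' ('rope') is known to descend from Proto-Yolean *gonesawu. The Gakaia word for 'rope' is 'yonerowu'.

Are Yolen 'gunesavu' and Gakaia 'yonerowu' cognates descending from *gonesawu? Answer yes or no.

yes

Derive the expected Gakaia reflex of *gonesawu:
Gakaia: *gonesawu
  gonesawu → gonerawu   [rhotacism]
  gonerawu (rule 2 does not apply)
  gonerawu → yonerawu   [unconditioned shift]
  yonerawu → yonerowu   [vowel merger]
  giving Gakaia yonerowu.
Gakaia 'yonerowu' matches the regular reflex exactly, so the pair is cognate.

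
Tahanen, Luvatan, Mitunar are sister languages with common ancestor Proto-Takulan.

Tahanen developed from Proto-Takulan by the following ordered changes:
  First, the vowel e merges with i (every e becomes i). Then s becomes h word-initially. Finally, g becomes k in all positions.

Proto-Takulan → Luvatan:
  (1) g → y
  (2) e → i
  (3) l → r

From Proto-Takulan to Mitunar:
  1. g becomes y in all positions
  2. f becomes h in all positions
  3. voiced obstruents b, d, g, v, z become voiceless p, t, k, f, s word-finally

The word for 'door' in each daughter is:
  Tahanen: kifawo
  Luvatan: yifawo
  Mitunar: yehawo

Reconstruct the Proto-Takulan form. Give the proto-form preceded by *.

*gefawo

Position 1: Tahanen has k, Luvatan has y, Mitunar has y. Taking the neighbouring segments as reconstructed: Tahanen k could go back to *k or *g; Luvatan y could go back to *g or *y; Mitunar y could go back to *g or *y — the one source consistent with every daughter is *g.
Position 2: Tahanen has i, Luvatan has i, Mitunar has e. Mitunar preserves e here (none of its changes turn any other segment into e), so the proto-segment is *e.
Position 3: Tahanen has f, Luvatan has f, Mitunar has h. Tahanen preserves f here (none of its changes turn any other segment into f), so the proto-segment is *f.
This points to *gefawo. Verify forward in each daughter:
Tahanen: start from *gefawo.
  rule 1 (vowel merger): gefawo → gifawo
  rule 2: no change — gifawo
  rule 3 (unconditioned shift): gifawo → kifawo
  ⇒ Tahanen kifawo
Luvatan: start from *gefawo.
  rule 1 (unconditioned shift): gefawo → yefawo
  rule 2 (vowel merger): yefawo → yifawo
  rule 3: no change — yifawo
  ⇒ Luvatan yifawo
Mitunar: *gefawo > yefawo > yehawo  (by unconditioned shift, unconditioned shift)
No other proto-form is consistent with every reflex, so the reconstruction is *gefawo.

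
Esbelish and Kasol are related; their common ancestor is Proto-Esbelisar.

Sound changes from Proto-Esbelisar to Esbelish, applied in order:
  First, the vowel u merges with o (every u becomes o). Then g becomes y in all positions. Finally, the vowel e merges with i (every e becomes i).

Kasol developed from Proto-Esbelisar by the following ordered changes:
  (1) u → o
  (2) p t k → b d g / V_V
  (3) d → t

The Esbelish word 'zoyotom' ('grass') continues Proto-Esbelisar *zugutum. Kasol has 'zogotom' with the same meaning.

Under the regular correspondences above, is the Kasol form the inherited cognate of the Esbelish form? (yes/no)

yes

Derive the expected Kasol reflex of *zugutum:
Kasol: *zugutum > zogotom > zogodom > zogotom  (by vowel merger, intervocalic voicing, unconditioned shift)
Kasol 'zogotom' matches the regular reflex exactly, so the pair is cognate.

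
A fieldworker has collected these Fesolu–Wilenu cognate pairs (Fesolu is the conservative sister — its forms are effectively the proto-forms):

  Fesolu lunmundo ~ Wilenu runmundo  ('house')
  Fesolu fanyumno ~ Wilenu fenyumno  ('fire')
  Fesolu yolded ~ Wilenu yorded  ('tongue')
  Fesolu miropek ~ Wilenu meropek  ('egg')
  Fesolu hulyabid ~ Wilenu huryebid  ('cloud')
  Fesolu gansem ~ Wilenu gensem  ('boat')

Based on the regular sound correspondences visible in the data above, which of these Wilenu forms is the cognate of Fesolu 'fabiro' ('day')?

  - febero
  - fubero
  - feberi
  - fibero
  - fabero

hulyabid ~ huryebid — Fesolu a corresponds to Wilenu e after a consonant, before a labial obstruent.
miropek ~ meropek — Fesolu i corresponds to Wilenu e after a consonant, before r.
Applying these to Fesolu 'fabiro':
  fabiro → febiro   (a→e after a consonant, before a labial obstruent)
  febiro → febero   (i→e after a consonant, before r)
So the Wilenu cognate is 'febero'.

febero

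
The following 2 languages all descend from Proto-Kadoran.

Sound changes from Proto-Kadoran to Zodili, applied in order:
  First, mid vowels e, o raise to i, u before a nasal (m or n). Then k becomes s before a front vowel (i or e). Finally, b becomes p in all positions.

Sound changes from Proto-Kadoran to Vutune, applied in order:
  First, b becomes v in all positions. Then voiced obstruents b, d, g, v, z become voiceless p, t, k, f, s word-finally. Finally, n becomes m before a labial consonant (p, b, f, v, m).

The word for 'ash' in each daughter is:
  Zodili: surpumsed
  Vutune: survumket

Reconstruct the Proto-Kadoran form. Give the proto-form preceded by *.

Position 7: Zodili has s, Vutune has k. Taking the neighbouring segments as reconstructed: Zodili s could go back to *k or *s; Vutune k can only go back to *k — the one source consistent with every daughter is *k.
Position 9: Zodili has d, Vutune has t. Zodili preserves d here (none of its changes turn any other segment into d), so the proto-segment is *d.
Position 4: Zodili has p, Vutune has v. Taking the neighbouring segments as reconstructed: Zodili p could go back to *p or *b; Vutune v could go back to *b or *v — the one source consistent with every daughter is *b.
The remaining positions agree across the daughters. Check the candidate against every language:
Zodili: *surbumked
  surbumked (rule 1 does not apply)
  surbumked → surbumsed   [palatalisation]
  surbumsed → surpumsed   [unconditioned shift]
  giving Zodili surpumsed.
Vutune: *surbumked > survumked > survumket  (by unconditioned shift, final devoicing)
*surbumked is the unique common source.

*surbumked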